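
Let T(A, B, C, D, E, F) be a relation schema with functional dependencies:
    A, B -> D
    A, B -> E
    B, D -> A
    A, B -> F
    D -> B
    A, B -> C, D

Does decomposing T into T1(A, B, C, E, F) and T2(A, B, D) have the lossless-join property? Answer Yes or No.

Common attributes: {A, B}; their closure is {A, B, C, D, E, F}.
Since T1 ⊆ {A, B, C, D, E, F}, the intersection is a superkey of T1; the decomposition is lossless.

Yes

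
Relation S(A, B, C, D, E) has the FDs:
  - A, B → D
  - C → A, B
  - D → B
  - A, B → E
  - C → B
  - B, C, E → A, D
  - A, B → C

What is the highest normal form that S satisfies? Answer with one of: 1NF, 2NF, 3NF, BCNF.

3NF

Candidate keys: {A, B}, {A, D}, {C}. Prime attributes: {A, B, C, D}.
D → B breaks BCNF: {D}⁺ = {B, D}, so {D} is not a superkey.
Its right-hand attributes {B} are all prime, as are those of every other non-superkey FD — the relation is in 3NF.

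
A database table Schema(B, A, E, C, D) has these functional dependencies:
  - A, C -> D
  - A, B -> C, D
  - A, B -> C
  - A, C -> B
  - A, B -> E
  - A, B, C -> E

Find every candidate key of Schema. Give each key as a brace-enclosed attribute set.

{A} never appears on the right of any FD, so every key must include it.
{A, B} is a candidate key since {A, B}⁺ = {A, B, C, D, E} covers every attribute.
{A, C} is a candidate key since {A, C}⁺ = {A, B, C, D, E} covers every attribute.
No proper subset of any of these is a key, and no other minimal superkey exists.

{A, B}, {A, C}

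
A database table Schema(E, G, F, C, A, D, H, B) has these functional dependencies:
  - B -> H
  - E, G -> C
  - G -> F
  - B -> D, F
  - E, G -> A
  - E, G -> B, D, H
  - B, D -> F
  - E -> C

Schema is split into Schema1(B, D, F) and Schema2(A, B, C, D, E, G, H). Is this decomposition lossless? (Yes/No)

Yes

Schema1 ∩ Schema2 = {B, D}; its closure under F is {B, D, F, H}.
Schema1 is contained in that closure, so Schema1 ∩ Schema2 -> Schema1 holds and the join is lossless.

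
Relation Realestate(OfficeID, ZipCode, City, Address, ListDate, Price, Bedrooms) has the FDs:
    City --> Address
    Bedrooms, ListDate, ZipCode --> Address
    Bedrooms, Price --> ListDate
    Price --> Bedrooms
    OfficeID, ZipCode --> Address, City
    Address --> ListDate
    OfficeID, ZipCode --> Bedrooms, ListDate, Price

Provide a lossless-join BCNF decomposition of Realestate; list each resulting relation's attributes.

{Address, City}; {Address, ListDate}; {Bedrooms, Price}; {City, OfficeID, Price, ZipCode}

Candidate key of the original relation: {OfficeID, ZipCode}.
Within {Address, Bedrooms, City, ListDate, OfficeID, Price, ZipCode}: {City}⁺ ∩ {Address, Bedrooms, City, ListDate, OfficeID, Price, ZipCode} = {Address, City, ListDate}, not the whole set, so City --> Address, ListDate violates BCNF; decompose into {Address, City, ListDate} and {Bedrooms, City, OfficeID, Price, ZipCode}.
Within {Address, City, ListDate}: {Address}⁺ ∩ {Address, City, ListDate} = {Address, ListDate}, not the whole set, so Address --> ListDate violates BCNF; decompose into {Address, ListDate} and {Address, City}.
{Address, ListDate} is in BCNF.
{Address, City} is in BCNF.
Within {Bedrooms, City, OfficeID, Price, ZipCode}: {Price}⁺ ∩ {Bedrooms, City, OfficeID, Price, ZipCode} = {Bedrooms, Price}, not the whole set, so Price --> Bedrooms violates BCNF; decompose into {Bedrooms, Price} and {City, OfficeID, Price, ZipCode}.
{Bedrooms, Price} is in BCNF.
{City, OfficeID, Price, ZipCode} is in BCNF.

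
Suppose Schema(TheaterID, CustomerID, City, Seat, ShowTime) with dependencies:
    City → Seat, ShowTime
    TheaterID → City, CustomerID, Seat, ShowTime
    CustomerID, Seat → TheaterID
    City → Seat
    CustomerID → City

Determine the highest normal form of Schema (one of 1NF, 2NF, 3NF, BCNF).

2NF

Candidate keys: {CustomerID}, {TheaterID}. Prime attributes: {CustomerID, TheaterID}.
City → Seat, ShowTime breaks BCNF: {City}⁺ = {City, Seat, ShowTime}, so {City} is not a superkey.
City → Seat, ShowTime has non-prime {Seat, ShowTime} on the right and a non-superkey on the left, so 3NF fails.
Every candidate key is a single attribute, so no partial dependency is possible; 2NF holds.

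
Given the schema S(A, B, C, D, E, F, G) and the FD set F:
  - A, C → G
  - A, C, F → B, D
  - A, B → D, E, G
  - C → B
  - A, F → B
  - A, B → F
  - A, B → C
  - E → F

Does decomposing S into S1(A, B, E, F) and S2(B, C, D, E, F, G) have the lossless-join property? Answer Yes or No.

No

Common attributes: {B, E, F}; their closure is {B, E, F}.
Neither S1 nor S2 is contained in that closure, so the decomposition is lossy.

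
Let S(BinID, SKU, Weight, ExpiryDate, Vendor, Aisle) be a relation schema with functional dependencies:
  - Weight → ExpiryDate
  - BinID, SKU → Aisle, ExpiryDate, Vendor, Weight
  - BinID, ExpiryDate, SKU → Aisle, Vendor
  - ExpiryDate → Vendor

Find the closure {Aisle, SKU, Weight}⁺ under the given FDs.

{Aisle, ExpiryDate, SKU, Vendor, Weight}

Start with {Aisle, SKU, Weight}.
Weight → ExpiryDate applies; add {ExpiryDate} → now {Aisle, ExpiryDate, SKU, Weight}.
ExpiryDate → Vendor applies; add {Vendor} → now {Aisle, ExpiryDate, SKU, Vendor, Weight}.
No further FD applies.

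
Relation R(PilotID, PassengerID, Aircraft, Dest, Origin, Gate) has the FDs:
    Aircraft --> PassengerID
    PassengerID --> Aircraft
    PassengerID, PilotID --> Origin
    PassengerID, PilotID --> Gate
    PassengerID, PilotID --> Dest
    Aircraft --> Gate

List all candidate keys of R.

{Aircraft, PilotID}, {PassengerID, PilotID}

{PilotID} never appears on the right of any FD, so every key must include it.
Closure of {Aircraft, PilotID} is {Aircraft, Dest, Gate, Origin, PassengerID, PilotID}, the whole schema; {Aircraft, PilotID} is a candidate key.
Closure of {PassengerID, PilotID} is {Aircraft, Dest, Gate, Origin, PassengerID, PilotID}, the whole schema; {PassengerID, PilotID} is a candidate key.
Any other superkey properly contains one of these, so there are no further candidate keys.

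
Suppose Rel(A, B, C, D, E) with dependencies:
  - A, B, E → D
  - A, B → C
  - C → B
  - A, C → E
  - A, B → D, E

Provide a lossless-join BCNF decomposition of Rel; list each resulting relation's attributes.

{A, C, D, E}; {B, C}

Candidate keys of the original relation: {A, B}, {A, C}.
In {A, B, C, D, E}, {C} is not a superkey ({C}⁺ restricted to this set is {B, C}), so split on C → B into {B, C} and {A, C, D, E}.
{B, C} is in BCNF.
{A, C, D, E} is in BCNF.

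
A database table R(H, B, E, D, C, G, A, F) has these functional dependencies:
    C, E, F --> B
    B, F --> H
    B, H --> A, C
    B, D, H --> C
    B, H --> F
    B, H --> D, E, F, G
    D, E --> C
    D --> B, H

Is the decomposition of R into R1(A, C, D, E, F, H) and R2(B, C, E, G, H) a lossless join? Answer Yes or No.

The shared attributes are {C, E, H} and {C, E, H}⁺ = {C, E, H}.
Neither R1 nor R2 is contained in that closure, so the decomposition is lossy.

No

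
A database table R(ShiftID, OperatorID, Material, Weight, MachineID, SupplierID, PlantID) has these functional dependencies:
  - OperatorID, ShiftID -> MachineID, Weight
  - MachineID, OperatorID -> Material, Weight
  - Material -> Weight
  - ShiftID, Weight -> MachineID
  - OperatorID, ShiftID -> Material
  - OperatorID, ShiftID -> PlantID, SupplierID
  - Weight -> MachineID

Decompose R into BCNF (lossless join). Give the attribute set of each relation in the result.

{MachineID, OperatorID, PlantID, ShiftID, SupplierID}; {MachineID, Weight}; {Material, OperatorID}; {Material, Weight}

Candidate key of the original relation: {OperatorID, ShiftID}.
In {MachineID, Material, OperatorID, PlantID, ShiftID, SupplierID, Weight}, {MachineID, OperatorID} is not a superkey ({MachineID, OperatorID}⁺ restricted to this set is {MachineID, Material, OperatorID, Weight}), so split on MachineID, OperatorID -> Material, Weight into {MachineID, Material, OperatorID, Weight} and {MachineID, OperatorID, PlantID, ShiftID, SupplierID}.
In {MachineID, Material, OperatorID, Weight}, {Material} is not a superkey ({Material}⁺ restricted to this set is {MachineID, Material, Weight}), so split on Material -> MachineID, Weight into {MachineID, Material, Weight} and {Material, OperatorID}.
In {MachineID, Material, Weight}, {Weight} is not a superkey ({Weight}⁺ restricted to this set is {MachineID, Weight}), so split on Weight -> MachineID into {MachineID, Weight} and {Material, Weight}.
{MachineID, Weight}: every determinant is a superkey — BCNF.
{Material, Weight}: every determinant is a superkey — BCNF.
{Material, OperatorID}: every determinant is a superkey — BCNF.
{MachineID, OperatorID, PlantID, ShiftID, SupplierID}: every determinant is a superkey — BCNF.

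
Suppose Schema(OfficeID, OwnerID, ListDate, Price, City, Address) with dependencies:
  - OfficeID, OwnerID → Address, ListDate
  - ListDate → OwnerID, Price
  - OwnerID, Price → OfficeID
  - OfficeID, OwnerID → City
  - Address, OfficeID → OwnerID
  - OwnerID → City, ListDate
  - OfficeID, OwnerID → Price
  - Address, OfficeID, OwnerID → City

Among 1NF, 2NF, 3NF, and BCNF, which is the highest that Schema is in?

BCNF

Candidate keys: {Address, OfficeID}, {ListDate}, {OwnerID}. Prime attributes: {Address, ListDate, OfficeID, OwnerID}.
Each dependency's left side is a superkey — BCNF holds.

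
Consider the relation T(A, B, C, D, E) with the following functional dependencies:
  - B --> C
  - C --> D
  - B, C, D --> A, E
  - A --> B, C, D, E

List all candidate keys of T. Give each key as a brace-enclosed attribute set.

{A}⁺ = {A, B, C, D, E} — all of the relation — so {A} is a candidate key.
{B}⁺ = {A, B, C, D, E} — all of the relation — so {B} is a candidate key.
Any other superkey properly contains one of these, so there are no further candidate keys.

{A}, {B}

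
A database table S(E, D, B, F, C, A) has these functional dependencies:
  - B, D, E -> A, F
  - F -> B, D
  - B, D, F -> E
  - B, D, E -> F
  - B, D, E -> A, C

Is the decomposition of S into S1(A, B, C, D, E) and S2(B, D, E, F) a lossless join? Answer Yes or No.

Common attributes: {B, D, E}; their closure is {A, B, C, D, E, F}.
Since S1 ⊆ {A, B, C, D, E, F}, the intersection is a superkey of S1; the decomposition is lossless.

Yes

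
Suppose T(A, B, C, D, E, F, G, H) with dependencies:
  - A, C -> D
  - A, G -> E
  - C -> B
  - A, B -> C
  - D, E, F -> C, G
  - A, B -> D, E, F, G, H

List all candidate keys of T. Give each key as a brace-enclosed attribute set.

{A, B}, {A, C}, {A, D, E, F}, {A, D, F, G}

{A} never appears on the right of any FD, so every key must include it.
{A, B}⁺ = {A, B, C, D, E, F, G, H}, which is every attribute, so {A, B} is a candidate key.
{A, C}⁺ = {A, B, C, D, E, F, G, H}, which is every attribute, so {A, C} is a candidate key.
{A, D, E, F}⁺ = {A, B, C, D, E, F, G, H}, which is every attribute, so {A, D, E, F} is a candidate key.
{A, D, F, G}⁺ = {A, B, C, D, E, F, G, H}, which is every attribute, so {A, D, F, G} is a candidate key.
These are minimal and exhaustive — every other superkey contains one of them.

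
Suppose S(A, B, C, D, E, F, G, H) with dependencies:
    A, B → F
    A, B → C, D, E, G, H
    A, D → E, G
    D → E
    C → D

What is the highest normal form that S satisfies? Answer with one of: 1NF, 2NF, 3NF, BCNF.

Candidate key: {A, B}. Prime attributes: {A, B}.
For A, D → E, G we have {A, D}⁺ = {A, D, E, G}; {A, D} is not a superkey, so BCNF fails.
Because {E, G} are non-prime and the left side of A, D → E, G is not a superkey, the relation is not in 3NF.
No non-prime attribute depends on a proper subset of any candidate key, so 2NF holds.

2NF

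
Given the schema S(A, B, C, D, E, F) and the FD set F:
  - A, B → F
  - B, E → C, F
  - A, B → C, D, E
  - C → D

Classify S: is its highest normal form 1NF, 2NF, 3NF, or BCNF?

Candidate key: {A, B}. Prime attributes: {A, B}.
B, E → C, F: {B, E}⁺ = {B, C, D, E, F}, which is not all of the attributes, so the left side is not a superkey — BCNF is violated.
B, E → C, F has non-prime {C, F} on the right and a non-superkey on the left, so 3NF fails.
No non-prime attribute depends on a proper subset of any candidate key, so 2NF holds.

2NF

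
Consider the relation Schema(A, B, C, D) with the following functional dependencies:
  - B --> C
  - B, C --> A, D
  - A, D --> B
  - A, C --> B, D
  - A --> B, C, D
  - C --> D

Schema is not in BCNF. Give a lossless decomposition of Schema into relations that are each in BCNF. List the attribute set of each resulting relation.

Candidate keys of the original relation: {A}, {B}.
Within {A, B, C, D}: {C}⁺ ∩ {A, B, C, D} = {C, D}, not the whole set, so C --> D violates BCNF; decompose into {C, D} and {A, B, C}.
{C, D} has no BCNF violation.
{A, B, C} has no BCNF violation.

{A, B, C}; {C, D}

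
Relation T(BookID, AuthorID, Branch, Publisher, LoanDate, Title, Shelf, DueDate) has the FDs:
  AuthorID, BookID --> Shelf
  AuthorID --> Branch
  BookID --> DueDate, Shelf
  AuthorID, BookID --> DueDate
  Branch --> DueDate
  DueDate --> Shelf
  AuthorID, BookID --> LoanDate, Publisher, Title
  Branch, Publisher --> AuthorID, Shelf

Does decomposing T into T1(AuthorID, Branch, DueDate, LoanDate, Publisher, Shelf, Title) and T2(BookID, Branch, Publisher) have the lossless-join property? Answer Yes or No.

Common attributes: {Branch, Publisher}; their closure is {AuthorID, Branch, DueDate, Publisher, Shelf}.
Neither T1 nor T2 is contained in that closure, so the decomposition is lossy.

No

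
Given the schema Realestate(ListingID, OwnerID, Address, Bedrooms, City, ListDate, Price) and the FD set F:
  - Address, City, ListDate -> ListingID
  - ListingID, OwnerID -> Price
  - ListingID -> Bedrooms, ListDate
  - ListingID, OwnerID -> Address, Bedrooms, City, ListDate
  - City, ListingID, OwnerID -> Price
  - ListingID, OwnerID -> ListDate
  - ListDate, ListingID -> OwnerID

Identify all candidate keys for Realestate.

{Address, City, ListDate}, {ListingID}

{ListingID}⁺ = {Address, Bedrooms, City, ListDate, ListingID, OwnerID, Price}, which is every attribute, so {ListingID} is a candidate key.
{Address, City, ListDate}⁺ = {Address, Bedrooms, City, ListDate, ListingID, OwnerID, Price}, which is every attribute, so {Address, City, ListDate} is a candidate key.
No proper subset of any of these is a key, and no other minimal superkey exists.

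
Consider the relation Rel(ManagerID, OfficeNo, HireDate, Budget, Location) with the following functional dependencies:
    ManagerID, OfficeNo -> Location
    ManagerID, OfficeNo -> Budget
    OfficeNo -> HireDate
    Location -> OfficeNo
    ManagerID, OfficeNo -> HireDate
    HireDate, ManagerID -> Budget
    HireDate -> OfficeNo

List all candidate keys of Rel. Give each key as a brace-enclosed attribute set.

{HireDate, ManagerID}, {Location, ManagerID}, {ManagerID, OfficeNo}

Attributes never on any right-hand side: {ManagerID} — every candidate key must contain it.
Closure of {HireDate, ManagerID} is {Budget, HireDate, Location, ManagerID, OfficeNo}, the whole schema; {HireDate, ManagerID} is a candidate key.
Closure of {Location, ManagerID} is {Budget, HireDate, Location, ManagerID, OfficeNo}, the whole schema; {Location, ManagerID} is a candidate key.
Closure of {ManagerID, OfficeNo} is {Budget, HireDate, Location, ManagerID, OfficeNo}, the whole schema; {ManagerID, OfficeNo} is a candidate key.
These are minimal and exhaustive — every other superkey contains one of them.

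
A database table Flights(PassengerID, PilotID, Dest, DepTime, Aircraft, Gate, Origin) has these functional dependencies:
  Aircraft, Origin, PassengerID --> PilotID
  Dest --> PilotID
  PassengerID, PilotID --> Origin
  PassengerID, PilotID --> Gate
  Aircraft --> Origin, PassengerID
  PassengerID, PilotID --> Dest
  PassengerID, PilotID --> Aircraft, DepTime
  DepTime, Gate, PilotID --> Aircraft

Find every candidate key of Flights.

Closure of {Aircraft} is {Aircraft, DepTime, Dest, Gate, Origin, PassengerID, PilotID}, the whole schema; {Aircraft} is a candidate key.
Closure of {Dest, PassengerID} is {Aircraft, DepTime, Dest, Gate, Origin, PassengerID, PilotID}, the whole schema; {Dest, PassengerID} is a candidate key.
Closure of {PassengerID, PilotID} is {Aircraft, DepTime, Dest, Gate, Origin, PassengerID, PilotID}, the whole schema; {PassengerID, PilotID} is a candidate key.
Closure of {DepTime, Dest, Gate} is {Aircraft, DepTime, Dest, Gate, Origin, PassengerID, PilotID}, the whole schema; {DepTime, Dest, Gate} is a candidate key.
Closure of {DepTime, Gate, PilotID} is {Aircraft, DepTime, Dest, Gate, Origin, PassengerID, PilotID}, the whole schema; {DepTime, Gate, PilotID} is a candidate key.
Any other superkey properly contains one of these, so there are no further candidate keys.

{Aircraft}, {DepTime, Dest, Gate}, {DepTime, Gate, PilotID}, {Dest, PassengerID}, {PassengerID, PilotID}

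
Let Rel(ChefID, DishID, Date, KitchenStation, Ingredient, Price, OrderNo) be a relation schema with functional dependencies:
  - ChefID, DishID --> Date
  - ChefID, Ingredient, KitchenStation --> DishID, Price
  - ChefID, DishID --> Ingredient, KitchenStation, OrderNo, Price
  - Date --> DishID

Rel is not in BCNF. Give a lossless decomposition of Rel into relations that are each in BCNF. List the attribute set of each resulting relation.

{ChefID, Date, Ingredient, KitchenStation, OrderNo, Price}; {Date, DishID}

Candidate keys of the original relation: {ChefID, Date}, {ChefID, DishID}, {ChefID, Ingredient, KitchenStation}.
Within {ChefID, Date, DishID, Ingredient, KitchenStation, OrderNo, Price}: {Date}⁺ ∩ {ChefID, Date, DishID, Ingredient, KitchenStation, OrderNo, Price} = {Date, DishID}, not the whole set, so Date --> DishID violates BCNF; decompose into {Date, DishID} and {ChefID, Date, Ingredient, KitchenStation, OrderNo, Price}.
{Date, DishID} has no BCNF violation.
{ChefID, Date, Ingredient, KitchenStation, OrderNo, Price} has no BCNF violation.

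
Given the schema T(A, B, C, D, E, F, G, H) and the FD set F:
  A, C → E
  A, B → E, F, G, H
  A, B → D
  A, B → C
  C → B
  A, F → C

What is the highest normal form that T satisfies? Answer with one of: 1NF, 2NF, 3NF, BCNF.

Candidate keys: {A, B}, {A, C}, {A, F}. Prime attributes: {A, B, C, F}.
For C → B we have {C}⁺ = {B, C}; {C} is not a superkey, so BCNF fails.
Its right-hand attributes {B} are all prime, as are those of every other non-superkey FD — the relation is in 3NF.

3NF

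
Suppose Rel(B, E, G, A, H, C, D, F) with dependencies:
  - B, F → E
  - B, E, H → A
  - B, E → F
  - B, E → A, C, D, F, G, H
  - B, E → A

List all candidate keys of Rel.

{B, E}, {B, F}

Attributes never on any right-hand side: {B} — every candidate key must contain it.
{B, E}⁺ = {A, B, C, D, E, F, G, H}, which is every attribute, so {B, E} is a candidate key.
{B, F}⁺ = {A, B, C, D, E, F, G, H}, which is every attribute, so {B, F} is a candidate key.
Any other superkey properly contains one of these, so there are no further candidate keys.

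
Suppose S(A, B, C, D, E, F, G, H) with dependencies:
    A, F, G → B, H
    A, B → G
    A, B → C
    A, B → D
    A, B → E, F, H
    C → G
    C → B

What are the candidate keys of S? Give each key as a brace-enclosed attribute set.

Attributes never on any right-hand side: {A} — every candidate key must contain it.
{A, B}⁺ = {A, B, C, D, E, F, G, H}, which is every attribute, so {A, B} is a candidate key.
{A, C}⁺ = {A, B, C, D, E, F, G, H}, which is every attribute, so {A, C} is a candidate key.
{A, F, G}⁺ = {A, B, C, D, E, F, G, H}, which is every attribute, so {A, F, G} is a candidate key.
No proper subset of any of these is a key, and no other minimal superkey exists.

{A, B}, {A, C}, {A, F, G}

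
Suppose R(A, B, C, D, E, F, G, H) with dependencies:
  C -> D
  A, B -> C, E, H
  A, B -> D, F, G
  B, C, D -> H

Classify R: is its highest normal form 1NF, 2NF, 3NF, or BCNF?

Candidate key: {A, B}. Prime attributes: {A, B}.
C -> D: {C}⁺ = {C, D}, which is not all of the attributes, so the left side is not a superkey — BCNF is violated.
C -> D determines the non-prime attribute {D} from a non-superkey — 3NF is violated.
Checking every proper subset of each key, none determines a non-prime attribute — 2NF is satisfied.

2NF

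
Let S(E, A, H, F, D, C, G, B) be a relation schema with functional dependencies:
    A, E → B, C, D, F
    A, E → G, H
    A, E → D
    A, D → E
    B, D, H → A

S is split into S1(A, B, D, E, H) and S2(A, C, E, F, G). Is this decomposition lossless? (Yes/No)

Yes

The shared attributes are {A, E} and {A, E}⁺ = {A, B, C, D, E, F, G, H}.
S1 is contained in that closure, so S1 ∩ S2 → S1 holds and the join is lossless.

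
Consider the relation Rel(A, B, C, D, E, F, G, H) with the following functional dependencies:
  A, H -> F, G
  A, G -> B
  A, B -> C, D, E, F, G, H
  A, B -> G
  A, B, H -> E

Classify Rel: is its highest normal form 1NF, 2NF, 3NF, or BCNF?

Candidate keys: {A, B}, {A, G}, {A, H}. Prime attributes: {A, B, G, H}.
Every FD has a superkey on the left, so the relation is in BCNF.

BCNF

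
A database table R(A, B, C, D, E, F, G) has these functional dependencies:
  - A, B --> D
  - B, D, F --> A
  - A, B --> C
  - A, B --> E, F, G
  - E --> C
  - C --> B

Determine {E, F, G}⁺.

{B, C, E, F, G}

Start with {E, F, G}.
E --> C applies; add {C} → now {C, E, F, G}.
C --> B applies; add {B} → now {B, C, E, F, G}.
No further FD applies.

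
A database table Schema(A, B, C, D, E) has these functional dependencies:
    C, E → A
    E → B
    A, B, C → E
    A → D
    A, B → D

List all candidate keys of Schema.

{C} never appears on the right of any FD, so every key must include it.
{C, E}⁺ = {A, B, C, D, E}, which is every attribute, so {C, E} is a candidate key.
{A, B, C}⁺ = {A, B, C, D, E}, which is every attribute, so {A, B, C} is a candidate key.
These are minimal and exhaustive — every other superkey contains one of them.

{A, B, C}, {C, E}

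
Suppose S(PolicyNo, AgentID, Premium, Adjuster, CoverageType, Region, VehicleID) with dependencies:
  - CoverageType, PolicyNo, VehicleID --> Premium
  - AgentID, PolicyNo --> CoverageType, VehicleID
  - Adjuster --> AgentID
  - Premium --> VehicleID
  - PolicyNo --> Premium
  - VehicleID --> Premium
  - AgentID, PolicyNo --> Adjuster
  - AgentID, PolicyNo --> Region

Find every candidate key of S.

No FD produces {PolicyNo}, so it must be in every candidate key.
Closure of {Adjuster, PolicyNo} is {Adjuster, AgentID, CoverageType, PolicyNo, Premium, Region, VehicleID}, the whole schema; {Adjuster, PolicyNo} is a candidate key.
Closure of {AgentID, PolicyNo} is {Adjuster, AgentID, CoverageType, PolicyNo, Premium, Region, VehicleID}, the whole schema; {AgentID, PolicyNo} is a candidate key.
Any other superkey properly contains one of these, so there are no further candidate keys.

{Adjuster, PolicyNo}, {AgentID, PolicyNo}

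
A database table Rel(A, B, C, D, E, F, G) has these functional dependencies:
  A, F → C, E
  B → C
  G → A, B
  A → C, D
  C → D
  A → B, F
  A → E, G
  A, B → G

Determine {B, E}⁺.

Start with {B, E}.
B → C applies; add {C} → now {B, C, E}.
C → D applies; add {D} → now {B, C, D, E}.
No further FD applies.

{B, C, D, E}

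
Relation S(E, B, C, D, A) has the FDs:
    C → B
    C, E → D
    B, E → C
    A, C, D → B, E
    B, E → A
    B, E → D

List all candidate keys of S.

{B, E}⁺ = {A, B, C, D, E}, which is every attribute, so {B, E} is a candidate key.
{C, E}⁺ = {A, B, C, D, E}, which is every attribute, so {C, E} is a candidate key.
{A, C, D}⁺ = {A, B, C, D, E}, which is every attribute, so {A, C, D} is a candidate key.
Any other superkey properly contains one of these, so there are no further candidate keys.

{A, C, D}, {B, E}, {C, E}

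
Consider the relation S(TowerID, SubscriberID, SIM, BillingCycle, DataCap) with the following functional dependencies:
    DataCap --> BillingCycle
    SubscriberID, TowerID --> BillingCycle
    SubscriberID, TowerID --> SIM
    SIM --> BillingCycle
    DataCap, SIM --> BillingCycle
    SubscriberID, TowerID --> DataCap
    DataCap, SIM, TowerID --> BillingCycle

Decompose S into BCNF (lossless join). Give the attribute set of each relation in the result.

Candidate key of the original relation: {SubscriberID, TowerID}.
Within {BillingCycle, DataCap, SIM, SubscriberID, TowerID}: {DataCap}⁺ ∩ {BillingCycle, DataCap, SIM, SubscriberID, TowerID} = {BillingCycle, DataCap}, not the whole set, so DataCap --> BillingCycle violates BCNF; decompose into {BillingCycle, DataCap} and {DataCap, SIM, SubscriberID, TowerID}.
{BillingCycle, DataCap} has no BCNF violation.
{DataCap, SIM, SubscriberID, TowerID} has no BCNF violation.

{BillingCycle, DataCap}; {DataCap, SIM, SubscriberID, TowerID}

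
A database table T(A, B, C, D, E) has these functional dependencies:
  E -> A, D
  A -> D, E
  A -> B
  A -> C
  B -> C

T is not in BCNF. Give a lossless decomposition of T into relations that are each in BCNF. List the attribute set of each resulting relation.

Candidate keys of the original relation: {A}, {E}.
Within {A, B, C, D, E}: {B}⁺ ∩ {A, B, C, D, E} = {B, C}, not the whole set, so B -> C violates BCNF; decompose into {B, C} and {A, B, D, E}.
{B, C}: every determinant is a superkey — BCNF.
{A, B, D, E}: every determinant is a superkey — BCNF.

{A, B, D, E}; {B, C}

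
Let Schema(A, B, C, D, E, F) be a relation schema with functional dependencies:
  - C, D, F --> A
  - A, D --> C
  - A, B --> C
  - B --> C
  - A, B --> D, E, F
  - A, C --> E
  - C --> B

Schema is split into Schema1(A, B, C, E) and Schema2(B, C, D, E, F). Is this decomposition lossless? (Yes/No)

Schema1 ∩ Schema2 = {B, C, E}; its closure under F is {B, C, E}.
The closure covers neither Schema1 nor Schema2 entirely; the join is not lossless.

No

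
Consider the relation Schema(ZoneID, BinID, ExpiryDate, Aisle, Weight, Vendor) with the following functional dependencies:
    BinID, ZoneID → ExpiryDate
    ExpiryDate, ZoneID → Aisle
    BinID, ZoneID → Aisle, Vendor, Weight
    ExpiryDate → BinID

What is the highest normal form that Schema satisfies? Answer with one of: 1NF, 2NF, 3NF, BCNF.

Candidate keys: {BinID, ZoneID}, {ExpiryDate, ZoneID}. Prime attributes: {BinID, ExpiryDate, ZoneID}.
For ExpiryDate → BinID we have {ExpiryDate}⁺ = {BinID, ExpiryDate}; {ExpiryDate} is not a superkey, so BCNF fails.
But every attribute on its right side ({BinID}) is prime, and the same holds for every other non-superkey FD, so 3NF still holds.

3NF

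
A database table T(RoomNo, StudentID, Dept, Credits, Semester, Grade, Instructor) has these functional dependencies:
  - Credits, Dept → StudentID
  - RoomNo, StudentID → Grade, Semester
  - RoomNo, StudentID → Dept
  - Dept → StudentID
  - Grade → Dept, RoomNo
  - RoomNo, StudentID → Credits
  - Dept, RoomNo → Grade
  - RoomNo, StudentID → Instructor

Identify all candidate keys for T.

{Dept, RoomNo}, {Grade}, {RoomNo, StudentID}

{Grade} is a candidate key since {Grade}⁺ = {Credits, Dept, Grade, Instructor, RoomNo, Semester, StudentID} covers every attribute.
{Dept, RoomNo} is a candidate key since {Dept, RoomNo}⁺ = {Credits, Dept, Grade, Instructor, RoomNo, Semester, StudentID} covers every attribute.
{RoomNo, StudentID} is a candidate key since {RoomNo, StudentID}⁺ = {Credits, Dept, Grade, Instructor, RoomNo, Semester, StudentID} covers every attribute.
Any other superkey properly contains one of these, so there are no further candidate keys.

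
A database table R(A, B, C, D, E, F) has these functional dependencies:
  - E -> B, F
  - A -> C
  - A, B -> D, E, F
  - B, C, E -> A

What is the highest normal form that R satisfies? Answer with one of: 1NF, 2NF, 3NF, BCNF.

Candidate keys: {A, B}, {A, E}, {C, E}. Prime attributes: {A, B, C, E}.
E -> B, F: {E}⁺ = {B, E, F}, which is not all of the attributes, so the left side is not a superkey — BCNF is violated.
Because {F} is non-prime and the left side of E -> B, F is not a superkey, the relation is not in 3NF.
Since {E} ⊂ {A, E} and {E}⁺ ⊇ {F} with {F} non-prime, there is a partial dependency; 2NF fails.

1NF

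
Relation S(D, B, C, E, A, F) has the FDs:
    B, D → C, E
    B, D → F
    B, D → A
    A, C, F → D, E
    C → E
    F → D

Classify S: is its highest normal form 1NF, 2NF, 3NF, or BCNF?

Candidate keys: {B, D}, {B, F}. Prime attributes: {B, D, F}.
For A, C, F → D, E we have {A, C, F}⁺ = {A, C, D, E, F}; {A, C, F} is not a superkey, so BCNF fails.
A, C, F → D, E determines the non-prime attribute {E} from a non-superkey — 3NF is violated.
No proper subset of a key has a non-prime attribute in its closure, so there is no partial dependency; 2NF holds.

2NF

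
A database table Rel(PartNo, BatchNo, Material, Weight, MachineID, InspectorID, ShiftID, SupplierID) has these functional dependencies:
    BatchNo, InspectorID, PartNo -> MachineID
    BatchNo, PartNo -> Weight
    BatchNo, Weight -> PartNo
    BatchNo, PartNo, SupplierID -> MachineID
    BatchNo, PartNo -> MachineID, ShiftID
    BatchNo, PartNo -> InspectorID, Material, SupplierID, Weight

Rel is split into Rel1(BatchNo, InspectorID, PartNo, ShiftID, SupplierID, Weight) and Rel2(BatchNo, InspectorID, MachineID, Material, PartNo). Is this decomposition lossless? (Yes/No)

Common attributes: {BatchNo, InspectorID, PartNo}; their closure is {BatchNo, InspectorID, MachineID, Material, PartNo, ShiftID, SupplierID, Weight}.
Since Rel1 ⊆ {BatchNo, InspectorID, MachineID, Material, PartNo, ShiftID, SupplierID, Weight}, the intersection is a superkey of Rel1; the decomposition is lossless.

Yes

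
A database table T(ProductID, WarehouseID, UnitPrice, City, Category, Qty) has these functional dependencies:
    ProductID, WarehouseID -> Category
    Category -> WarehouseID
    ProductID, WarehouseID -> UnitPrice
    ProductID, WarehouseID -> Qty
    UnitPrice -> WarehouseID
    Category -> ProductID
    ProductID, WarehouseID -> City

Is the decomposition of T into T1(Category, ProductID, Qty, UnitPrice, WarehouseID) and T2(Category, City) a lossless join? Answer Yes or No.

Yes

T1 ∩ T2 = {Category}; its closure under F is {Category, City, ProductID, Qty, UnitPrice, WarehouseID}.
This includes all of T1, so the common attributes are a superkey of T1 — the join is lossless.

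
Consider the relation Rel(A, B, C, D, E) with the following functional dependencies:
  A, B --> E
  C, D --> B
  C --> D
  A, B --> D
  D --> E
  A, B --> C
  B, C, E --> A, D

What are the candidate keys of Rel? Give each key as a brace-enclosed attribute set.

Closure of {C} is {A, B, C, D, E}, the whole schema; {C} is a candidate key.
Closure of {A, B} is {A, B, C, D, E}, the whole schema; {A, B} is a candidate key.
No proper subset of any of these is a key, and no other minimal superkey exists.

{A, B}, {C}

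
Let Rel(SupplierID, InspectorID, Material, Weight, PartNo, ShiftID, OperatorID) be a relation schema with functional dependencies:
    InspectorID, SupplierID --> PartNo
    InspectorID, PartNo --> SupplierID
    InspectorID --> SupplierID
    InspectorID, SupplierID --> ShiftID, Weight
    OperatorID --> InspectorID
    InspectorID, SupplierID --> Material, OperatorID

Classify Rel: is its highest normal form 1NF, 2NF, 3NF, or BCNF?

BCNF

Candidate keys: {InspectorID}, {OperatorID}. Prime attributes: {InspectorID, OperatorID}.
The left-hand side of every FD is a superkey, so BCNF is satisfied.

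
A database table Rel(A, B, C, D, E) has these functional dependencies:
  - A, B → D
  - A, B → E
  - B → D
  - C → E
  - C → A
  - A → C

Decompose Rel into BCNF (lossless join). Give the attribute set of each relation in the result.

{A, C, E}; {B, C}; {B, D}

Candidate keys of the original relation: {A, B}, {B, C}.
{A, B, C, D, E}: {B} determines {B, D} here but is not a superkey — split on B → D, giving {B, D} and {A, B, C, E}.
{B, D}: every determinant is a superkey — BCNF.
{A, B, C, E}: {C} determines {A, C, E} here but is not a superkey — split on C → A, E, giving {A, C, E} and {B, C}.
{A, C, E}: every determinant is a superkey — BCNF.
{B, C}: every determinant is a superkey — BCNF.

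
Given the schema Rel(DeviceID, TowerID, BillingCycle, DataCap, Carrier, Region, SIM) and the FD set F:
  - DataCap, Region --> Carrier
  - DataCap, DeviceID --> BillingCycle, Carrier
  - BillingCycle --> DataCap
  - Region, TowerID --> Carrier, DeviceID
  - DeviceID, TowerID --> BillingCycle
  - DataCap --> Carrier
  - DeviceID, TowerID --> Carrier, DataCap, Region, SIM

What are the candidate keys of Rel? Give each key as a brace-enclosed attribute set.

{DeviceID, TowerID}, {Region, TowerID}

{TowerID} never appears on the right of any FD, so every key must include it.
Closure of {DeviceID, TowerID} is {BillingCycle, Carrier, DataCap, DeviceID, Region, SIM, TowerID}, the whole schema; {DeviceID, TowerID} is a candidate key.
Closure of {Region, TowerID} is {BillingCycle, Carrier, DataCap, DeviceID, Region, SIM, TowerID}, the whole schema; {Region, TowerID} is a candidate key.
Any other superkey properly contains one of these, so there are no further candidate keys.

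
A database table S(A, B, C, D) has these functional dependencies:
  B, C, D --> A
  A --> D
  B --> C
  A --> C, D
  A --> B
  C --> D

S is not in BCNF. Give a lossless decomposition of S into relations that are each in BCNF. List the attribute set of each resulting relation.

{A, B, C}; {C, D}

Candidate keys of the original relation: {A}, {B}.
{A, B, C, D}: {C} determines {C, D} here but is not a superkey — split on C --> D, giving {C, D} and {A, B, C}.
{C, D} is in BCNF.
{A, B, C} is in BCNF.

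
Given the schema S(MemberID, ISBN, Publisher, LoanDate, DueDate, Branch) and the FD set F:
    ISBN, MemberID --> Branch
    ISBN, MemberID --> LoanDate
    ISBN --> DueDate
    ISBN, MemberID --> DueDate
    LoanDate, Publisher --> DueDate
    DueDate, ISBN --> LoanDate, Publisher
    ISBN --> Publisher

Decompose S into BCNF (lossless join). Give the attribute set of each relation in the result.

Candidate key of the original relation: {ISBN, MemberID}.
Within {Branch, DueDate, ISBN, LoanDate, MemberID, Publisher}: {ISBN}⁺ ∩ {Branch, DueDate, ISBN, LoanDate, MemberID, Publisher} = {DueDate, ISBN, LoanDate, Publisher}, not the whole set, so ISBN --> DueDate, LoanDate, Publisher violates BCNF; decompose into {DueDate, ISBN, LoanDate, Publisher} and {Branch, ISBN, MemberID}.
Within {DueDate, ISBN, LoanDate, Publisher}: {LoanDate, Publisher}⁺ ∩ {DueDate, ISBN, LoanDate, Publisher} = {DueDate, LoanDate, Publisher}, not the whole set, so LoanDate, Publisher --> DueDate violates BCNF; decompose into {DueDate, LoanDate, Publisher} and {ISBN, LoanDate, Publisher}.
{DueDate, LoanDate, Publisher}: every determinant is a superkey — BCNF.
{ISBN, LoanDate, Publisher}: every determinant is a superkey — BCNF.
{Branch, ISBN, MemberID}: every determinant is a superkey — BCNF.

{Branch, ISBN, MemberID}; {DueDate, LoanDate, Publisher}; {ISBN, LoanDate, Publisher}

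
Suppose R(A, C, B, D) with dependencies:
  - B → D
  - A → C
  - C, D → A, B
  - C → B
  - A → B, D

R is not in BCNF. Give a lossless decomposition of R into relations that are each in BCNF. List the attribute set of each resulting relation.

Candidate keys of the original relation: {A}, {C}.
Within {A, B, C, D}: {B}⁺ ∩ {A, B, C, D} = {B, D}, not the whole set, so B → D violates BCNF; decompose into {B, D} and {A, B, C}.
{B, D} is in BCNF.
{A, B, C} is in BCNF.

{A, B, C}; {B, D}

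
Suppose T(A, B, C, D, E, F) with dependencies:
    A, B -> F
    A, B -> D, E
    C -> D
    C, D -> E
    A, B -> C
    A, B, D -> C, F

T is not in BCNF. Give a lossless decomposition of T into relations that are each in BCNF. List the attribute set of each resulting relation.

Candidate key of the original relation: {A, B}.
In {A, B, C, D, E, F}, {C} is not a superkey ({C}⁺ restricted to this set is {C, D, E}), so split on C -> D, E into {C, D, E} and {A, B, C, F}.
{C, D, E} is in BCNF.
{A, B, C, F} is in BCNF.

{A, B, C, F}; {C, D, E}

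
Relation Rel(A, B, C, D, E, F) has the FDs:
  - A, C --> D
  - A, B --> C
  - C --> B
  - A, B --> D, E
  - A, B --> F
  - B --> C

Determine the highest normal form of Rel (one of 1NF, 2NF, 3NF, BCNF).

Candidate keys: {A, B}, {A, C}. Prime attributes: {A, B, C}.
C --> B: {C}⁺ = {B, C}, which is not all of the attributes, so the left side is not a superkey — BCNF is violated.
Its right-hand attributes {B} are all prime, as are those of every other non-superkey FD — the relation is in 3NF.

3NF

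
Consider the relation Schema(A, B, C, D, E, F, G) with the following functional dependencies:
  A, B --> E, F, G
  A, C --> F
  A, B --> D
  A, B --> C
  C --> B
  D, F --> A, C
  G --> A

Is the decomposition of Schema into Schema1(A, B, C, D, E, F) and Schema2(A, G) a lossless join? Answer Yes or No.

No

Common attributes: {A}; their closure is {A}.
Schema1 ⊄ {A} and Schema2 ⊄ {A}, so the split is lossy.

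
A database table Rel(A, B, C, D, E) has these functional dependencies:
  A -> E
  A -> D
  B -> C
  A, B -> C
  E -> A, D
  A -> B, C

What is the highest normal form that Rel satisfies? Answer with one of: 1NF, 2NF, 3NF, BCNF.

Candidate keys: {A}, {E}. Prime attributes: {A, E}.
B -> C breaks BCNF: {B}⁺ = {B, C}, so {B} is not a superkey.
B -> C has non-prime {C} on the right and a non-superkey on the left, so 3NF fails.
Every candidate key is a single attribute, so no partial dependency is possible; 2NF holds.

2NF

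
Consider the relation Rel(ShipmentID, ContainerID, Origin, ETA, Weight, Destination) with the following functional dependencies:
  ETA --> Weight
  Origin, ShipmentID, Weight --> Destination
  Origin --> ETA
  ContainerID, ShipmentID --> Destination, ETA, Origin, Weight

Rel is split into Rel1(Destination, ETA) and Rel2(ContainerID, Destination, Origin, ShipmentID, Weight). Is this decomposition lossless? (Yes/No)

No

The shared attributes are {Destination} and {Destination}⁺ = {Destination}.
The closure covers neither Rel1 nor Rel2 entirely; the join is not lossless.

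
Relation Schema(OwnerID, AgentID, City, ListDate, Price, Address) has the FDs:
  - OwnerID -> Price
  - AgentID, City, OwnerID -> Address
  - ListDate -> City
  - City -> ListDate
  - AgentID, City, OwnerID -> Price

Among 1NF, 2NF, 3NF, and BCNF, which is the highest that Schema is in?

Candidate keys: {AgentID, City, OwnerID}, {AgentID, ListDate, OwnerID}. Prime attributes: {AgentID, City, ListDate, OwnerID}.
OwnerID -> Price breaks BCNF: {OwnerID}⁺ = {OwnerID, Price}, so {OwnerID} is not a superkey.
OwnerID -> Price has non-prime {Price} on the right and a non-superkey on the left, so 3NF fails.
{OwnerID} is a proper subset of the key {AgentID, City, OwnerID}, and {OwnerID}⁺ contains the non-prime attribute {Price} — a partial dependency, so 2NF is violated.

1NF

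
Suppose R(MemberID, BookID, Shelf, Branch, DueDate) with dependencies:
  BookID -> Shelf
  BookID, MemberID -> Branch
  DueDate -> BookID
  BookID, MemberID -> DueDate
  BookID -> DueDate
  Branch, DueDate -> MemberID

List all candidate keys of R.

Closure of {BookID, Branch} is {BookID, Branch, DueDate, MemberID, Shelf}, the whole schema; {BookID, Branch} is a candidate key.
Closure of {BookID, MemberID} is {BookID, Branch, DueDate, MemberID, Shelf}, the whole schema; {BookID, MemberID} is a candidate key.
Closure of {Branch, DueDate} is {BookID, Branch, DueDate, MemberID, Shelf}, the whole schema; {Branch, DueDate} is a candidate key.
Closure of {DueDate, MemberID} is {BookID, Branch, DueDate, MemberID, Shelf}, the whole schema; {DueDate, MemberID} is a candidate key.
No proper subset of any of these is a key, and no other minimal superkey exists.

{BookID, Branch}, {BookID, MemberID}, {Branch, DueDate}, {DueDate, MemberID}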